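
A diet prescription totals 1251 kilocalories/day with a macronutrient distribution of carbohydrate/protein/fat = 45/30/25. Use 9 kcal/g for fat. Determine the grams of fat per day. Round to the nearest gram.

Fat energy = 25% × 1251 = 312.75 kcal.
At 9 kcal/g: 312.75 ÷ 9 = 34.75 g.

35 g/day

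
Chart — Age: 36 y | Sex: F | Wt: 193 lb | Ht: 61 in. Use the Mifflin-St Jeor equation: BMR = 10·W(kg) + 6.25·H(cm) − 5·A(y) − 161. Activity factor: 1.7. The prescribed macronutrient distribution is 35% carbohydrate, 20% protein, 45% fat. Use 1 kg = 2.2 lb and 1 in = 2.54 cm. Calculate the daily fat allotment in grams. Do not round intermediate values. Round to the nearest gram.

128 g/day

Convert to metric: weight = 193 ÷ 2.2 = 87.7273 kg; height = 61 × 2.54 = 154.94 cm.
Mifflin-St Jeor (female): BMR = 10(87.7273) + 6.25(154.94) − 5(36) − 161 = 877.2727 + 968.375 − 180 − 161 = 1504.6477 kcal/day.
TEE = 1504.6477 × 1.7 = 2557.9011 kcal/day.
Fat energy = 45% × 2557.9011 = 1151.0555 kcal.
Fat = 1151.0555 ÷ 9 kcal/g = 127.8951 g.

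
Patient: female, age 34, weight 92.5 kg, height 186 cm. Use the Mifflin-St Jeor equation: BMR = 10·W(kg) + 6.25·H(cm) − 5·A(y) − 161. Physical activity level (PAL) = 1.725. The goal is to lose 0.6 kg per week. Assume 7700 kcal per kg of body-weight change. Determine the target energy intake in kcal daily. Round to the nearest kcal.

2370 kcal daily

Mifflin-St Jeor (female): BMR = 10(92.5) + 6.25(186) − 5(34) − 161 = 925 + 1162.5 − 170 − 161 = 1756.5 kcal/day.
TEE = 1756.5 × 1.725 = 3029.9625 kcal/day.
Required daily deficit = 0.6 × 7700 ÷ 7 = 660 kcal/day.
Target intake = 3029.9625 − 660 = 2369.9625 kcal/day.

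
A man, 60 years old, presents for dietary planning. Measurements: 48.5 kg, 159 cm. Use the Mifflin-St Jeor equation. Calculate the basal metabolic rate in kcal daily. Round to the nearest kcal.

Mifflin-St Jeor (male): BMR = 10(48.5) + 6.25(159) − 5(60) + 5 = 485 + 993.75 − 300 + 5 = 1183.75 kcal/day.

1184 kcal daily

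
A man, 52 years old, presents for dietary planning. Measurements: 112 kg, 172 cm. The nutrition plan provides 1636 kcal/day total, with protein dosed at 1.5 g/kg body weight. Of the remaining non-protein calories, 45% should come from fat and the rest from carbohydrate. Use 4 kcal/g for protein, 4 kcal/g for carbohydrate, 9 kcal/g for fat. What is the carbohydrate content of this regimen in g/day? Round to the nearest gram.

133 g/day

Protein = 1.5 × 112 = 168 g → 168 × 4 = 672 kcal.
Non-protein calories = 1636 − 672 = 964 kcal.
Fat: 45% × 964 = 433.8 kcal; carbohydrate: 530.2 kcal.
Carbohydrate: 530.2 kcal ÷ 4 kcal/g = 132.55 g.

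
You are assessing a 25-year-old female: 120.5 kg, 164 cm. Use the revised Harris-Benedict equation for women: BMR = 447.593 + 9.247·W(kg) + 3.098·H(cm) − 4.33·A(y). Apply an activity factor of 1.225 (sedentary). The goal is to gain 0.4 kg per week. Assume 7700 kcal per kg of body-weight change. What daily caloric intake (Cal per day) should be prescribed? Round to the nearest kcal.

Harris-Benedict: BMR = 447.593 + 9.247(120.5) + 3.098(164) − 4.33(25) = 1961.6785 kcal/day.
TEE = 1961.6785 × 1.225 = 2403.0562 kcal/day.
Required daily surplus = 0.4 × 7700 ÷ 7 = 440 kcal/day.
Target intake = 2403.0562 + 440 = 2843.0562 kcal/day.

2843 Cal per day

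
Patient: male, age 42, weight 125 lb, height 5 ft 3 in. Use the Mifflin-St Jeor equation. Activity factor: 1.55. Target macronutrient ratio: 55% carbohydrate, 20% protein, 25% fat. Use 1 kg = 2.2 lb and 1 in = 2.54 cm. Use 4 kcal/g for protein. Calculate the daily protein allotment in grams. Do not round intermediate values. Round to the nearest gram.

106 g/day

Convert to metric: weight = 125 ÷ 2.2 = 56.8182 kg; height = (5×12 + 3) × 2.54 = 63 × 2.54 = 160.02 cm.
Mifflin-St Jeor (male): BMR = 10(56.8182) + 6.25(160.02) − 5(42) + 5 = 568.1818 + 1000.125 − 210 + 5 = 1363.3068 kcal/day.
TEE = 1363.3068 × 1.55 = 2113.1256 kcal/day.
Protein energy = 20% × 2113.1256 = 422.6251 kcal.
Protein = 422.6251 ÷ 4 kcal/g = 105.6563 g.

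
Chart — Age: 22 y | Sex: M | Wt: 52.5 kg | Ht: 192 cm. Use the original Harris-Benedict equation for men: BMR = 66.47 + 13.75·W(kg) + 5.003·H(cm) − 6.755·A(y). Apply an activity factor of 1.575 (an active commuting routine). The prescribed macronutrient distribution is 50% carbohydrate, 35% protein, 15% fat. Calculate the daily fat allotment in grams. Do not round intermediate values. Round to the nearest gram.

42 g/day

Harris-Benedict: BMR = 66.47 + 13.75(52.5) + 5.003(192) − 6.755(22) = 1600.311 kcal/day.
TEE = 1600.311 × 1.575 = 2520.4898 kcal/day.
Fat energy = 15% × 2520.4898 = 378.0735 kcal.
Fat = 378.0735 ÷ 9 kcal/g = 42.0082 g.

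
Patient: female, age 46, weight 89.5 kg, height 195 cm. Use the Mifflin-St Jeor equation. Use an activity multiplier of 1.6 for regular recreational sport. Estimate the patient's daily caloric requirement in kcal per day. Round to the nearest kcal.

2756 kcal per day

Mifflin-St Jeor (female): BMR = 10(89.5) + 6.25(195) − 5(46) − 161 = 895 + 1218.75 − 230 − 161 = 1722.75 kcal/day.
TEE = BMR × activity factor = 1722.75 × 1.6 = 2756.4 kcal/day.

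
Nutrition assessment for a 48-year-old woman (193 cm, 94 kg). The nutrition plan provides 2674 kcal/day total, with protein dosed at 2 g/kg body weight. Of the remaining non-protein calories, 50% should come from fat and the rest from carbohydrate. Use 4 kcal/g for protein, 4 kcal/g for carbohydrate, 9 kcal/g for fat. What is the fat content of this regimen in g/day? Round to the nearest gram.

107 g/day

Protein = 2 × 94 = 188 g → 188 × 4 = 752 kcal.
Non-protein calories = 2674 − 752 = 1922 kcal.
Fat: 50% × 1922 = 961 kcal; carbohydrate: 961 kcal.
Fat: 961 kcal ÷ 9 kcal/g = 106.7778 g.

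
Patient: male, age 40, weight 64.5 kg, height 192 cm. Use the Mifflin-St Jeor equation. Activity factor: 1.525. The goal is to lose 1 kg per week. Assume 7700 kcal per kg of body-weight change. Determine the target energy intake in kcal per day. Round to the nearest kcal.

1416 kcal per day

Mifflin-St Jeor (male): BMR = 10(64.5) + 6.25(192) − 5(40) + 5 = 645 + 1200 − 200 + 5 = 1650 kcal/day.
TEE = 1650 × 1.525 = 2516.25 kcal/day.
Required daily deficit = 1 × 7700 ÷ 7 = 1100 kcal/day.
Target intake = 2516.25 − 1100 = 1416.25 kcal/day.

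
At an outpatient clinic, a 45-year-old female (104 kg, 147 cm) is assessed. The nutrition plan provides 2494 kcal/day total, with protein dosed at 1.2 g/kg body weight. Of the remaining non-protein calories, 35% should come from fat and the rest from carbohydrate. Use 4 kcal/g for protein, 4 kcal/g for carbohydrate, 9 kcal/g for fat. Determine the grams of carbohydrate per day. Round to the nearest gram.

Protein = 1.2 × 104 = 124.8 g → 124.8 × 4 = 499.2 kcal.
Non-protein calories = 2494 − 499.2 = 1994.8 kcal.
Fat: 35% × 1994.8 = 698.18 kcal; carbohydrate: 1296.62 kcal.
Carbohydrate: 1296.62 kcal ÷ 4 kcal/g = 324.155 g.

324 g/day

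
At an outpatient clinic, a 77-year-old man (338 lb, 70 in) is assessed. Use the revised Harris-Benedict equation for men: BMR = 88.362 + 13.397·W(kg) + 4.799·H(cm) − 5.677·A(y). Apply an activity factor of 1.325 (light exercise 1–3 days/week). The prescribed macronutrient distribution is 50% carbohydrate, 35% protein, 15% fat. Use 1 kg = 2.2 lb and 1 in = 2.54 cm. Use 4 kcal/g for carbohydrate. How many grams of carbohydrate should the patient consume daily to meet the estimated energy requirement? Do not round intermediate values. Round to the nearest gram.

Convert to metric: weight = 338 ÷ 2.2 = 153.6364 kg; height = 70 × 2.54 = 177.8 cm.
Harris-Benedict: BMR = 88.362 + 13.397(153.6364) + 4.799(177.8) − 5.677(77) = 2562.7616 kcal/day.
TEE = 2562.7616 × 1.325 = 3395.6591 kcal/day.
Carbohydrate energy = 50% × 3395.6591 = 1697.8295 kcal.
Carbohydrate = 1697.8295 ÷ 4 kcal/g = 424.4574 g.

424 g/day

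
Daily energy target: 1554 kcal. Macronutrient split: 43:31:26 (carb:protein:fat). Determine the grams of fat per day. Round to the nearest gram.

Fat energy = 26% × 1554 = 404.04 kcal.
At 9 kcal/g: 404.04 ÷ 9 = 44.8933 g.

45 g/day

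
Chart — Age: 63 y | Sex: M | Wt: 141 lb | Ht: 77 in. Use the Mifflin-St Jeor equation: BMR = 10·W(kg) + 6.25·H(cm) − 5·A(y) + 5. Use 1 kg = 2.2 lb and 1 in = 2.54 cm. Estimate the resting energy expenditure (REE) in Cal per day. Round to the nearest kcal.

Convert to metric: weight = 141 ÷ 2.2 = 64.0909 kg; height = 77 × 2.54 = 195.58 cm.
Mifflin-St Jeor (male): BMR = 10(64.0909) + 6.25(195.58) − 5(63) + 5 = 640.9091 + 1222.375 − 315 + 5 = 1553.2841 kcal/day.

1553 Cal per day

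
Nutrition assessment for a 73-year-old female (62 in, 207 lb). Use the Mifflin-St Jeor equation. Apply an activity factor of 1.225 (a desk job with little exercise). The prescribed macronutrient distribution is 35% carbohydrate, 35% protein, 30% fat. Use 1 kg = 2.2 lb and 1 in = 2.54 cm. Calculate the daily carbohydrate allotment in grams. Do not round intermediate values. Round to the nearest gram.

Convert to metric: weight = 207 ÷ 2.2 = 94.0909 kg; height = 62 × 2.54 = 157.48 cm.
Mifflin-St Jeor (female): BMR = 10(94.0909) + 6.25(157.48) − 5(73) − 161 = 940.9091 + 984.25 − 365 − 161 = 1399.1591 kcal/day.
TEE = 1399.1591 × 1.225 = 1713.9699 kcal/day.
Carbohydrate energy = 35% × 1713.9699 = 599.8895 kcal.
Carbohydrate = 599.8895 ÷ 4 kcal/g = 149.9724 g.

150 g/day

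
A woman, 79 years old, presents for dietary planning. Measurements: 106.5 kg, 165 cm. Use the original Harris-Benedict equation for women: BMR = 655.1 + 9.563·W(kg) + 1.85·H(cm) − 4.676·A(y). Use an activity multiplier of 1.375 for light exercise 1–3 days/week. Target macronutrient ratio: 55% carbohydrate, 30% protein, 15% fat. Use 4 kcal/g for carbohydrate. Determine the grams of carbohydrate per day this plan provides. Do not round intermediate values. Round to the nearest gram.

Harris-Benedict: BMR = 655.1 + 9.563(106.5) + 1.85(165) − 4.676(79) = 1609.4055 kcal/day.
TEE = 1609.4055 × 1.375 = 2212.9326 kcal/day.
Carbohydrate energy = 55% × 2212.9326 = 1217.1129 kcal.
Carbohydrate = 1217.1129 ÷ 4 kcal/g = 304.2782 g.

304 g/day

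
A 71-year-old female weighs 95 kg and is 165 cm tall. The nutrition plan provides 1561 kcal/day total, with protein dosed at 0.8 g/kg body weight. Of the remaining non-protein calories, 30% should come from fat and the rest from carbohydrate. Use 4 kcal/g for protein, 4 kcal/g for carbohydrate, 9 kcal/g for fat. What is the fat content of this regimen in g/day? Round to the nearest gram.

Protein = 0.8 × 95 = 76 g → 76 × 4 = 304 kcal.
Non-protein calories = 1561 − 304 = 1257 kcal.
Fat: 30% × 1257 = 377.1 kcal; carbohydrate: 879.9 kcal.
Fat: 377.1 kcal ÷ 9 kcal/g = 41.9 g.

42 g/day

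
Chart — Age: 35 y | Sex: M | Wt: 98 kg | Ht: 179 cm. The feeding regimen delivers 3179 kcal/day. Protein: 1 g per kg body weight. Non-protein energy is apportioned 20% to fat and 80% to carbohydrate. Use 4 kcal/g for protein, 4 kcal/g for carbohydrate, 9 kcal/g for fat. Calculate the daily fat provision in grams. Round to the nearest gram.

62 g/day

Protein = 1 × 98 = 98 g → 98 × 4 = 392 kcal.
Non-protein calories = 3179 − 392 = 2787 kcal.
Fat: 20% × 2787 = 557.4 kcal; carbohydrate: 2229.6 kcal.
Fat: 557.4 kcal ÷ 9 kcal/g = 61.9333 g.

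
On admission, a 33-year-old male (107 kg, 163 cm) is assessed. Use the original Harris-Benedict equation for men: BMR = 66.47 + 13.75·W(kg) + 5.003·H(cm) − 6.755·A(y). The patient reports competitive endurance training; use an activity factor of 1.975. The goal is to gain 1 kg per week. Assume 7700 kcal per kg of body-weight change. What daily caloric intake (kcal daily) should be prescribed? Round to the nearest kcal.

Harris-Benedict: BMR = 66.47 + 13.75(107) + 5.003(163) − 6.755(33) = 2130.294 kcal/day.
TEE = 2130.294 × 1.975 = 4207.3307 kcal/day.
Required daily surplus = 1 × 7700 ÷ 7 = 1100 kcal/day.
Target intake = 4207.3307 + 1100 = 5307.3307 kcal/day.

5307 kcal daily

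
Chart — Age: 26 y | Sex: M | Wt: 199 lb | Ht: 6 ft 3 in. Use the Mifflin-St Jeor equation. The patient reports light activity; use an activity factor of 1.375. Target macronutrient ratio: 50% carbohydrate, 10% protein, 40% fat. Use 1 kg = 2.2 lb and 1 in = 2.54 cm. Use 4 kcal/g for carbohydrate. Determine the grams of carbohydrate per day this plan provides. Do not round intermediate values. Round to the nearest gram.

Convert to metric: weight = 199 ÷ 2.2 = 90.4545 kg; height = (6×12 + 3) × 2.54 = 75 × 2.54 = 190.5 cm.
Mifflin-St Jeor (male): BMR = 10(90.4545) + 6.25(190.5) − 5(26) + 5 = 904.5455 + 1190.625 − 130 + 5 = 1970.1705 kcal/day.
TEE = 1970.1705 × 1.375 = 2708.9844 kcal/day.
Carbohydrate energy = 50% × 2708.9844 = 1354.4922 kcal.
Carbohydrate = 1354.4922 ÷ 4 kcal/g = 338.623 g.

339 g/day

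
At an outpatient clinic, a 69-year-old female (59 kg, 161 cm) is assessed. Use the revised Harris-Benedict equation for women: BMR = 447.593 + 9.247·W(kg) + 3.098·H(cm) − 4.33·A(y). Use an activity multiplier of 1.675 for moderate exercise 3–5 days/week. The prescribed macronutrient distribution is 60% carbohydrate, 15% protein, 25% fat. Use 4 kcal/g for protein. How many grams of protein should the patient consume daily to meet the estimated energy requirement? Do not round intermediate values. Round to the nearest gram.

Harris-Benedict: BMR = 447.593 + 9.247(59) + 3.098(161) − 4.33(69) = 1193.174 kcal/day.
TEE = 1193.174 × 1.675 = 1998.5665 kcal/day.
Protein energy = 15% × 1998.5665 = 299.785 kcal.
Protein = 299.785 ÷ 4 kcal/g = 74.9462 g.

75 g/day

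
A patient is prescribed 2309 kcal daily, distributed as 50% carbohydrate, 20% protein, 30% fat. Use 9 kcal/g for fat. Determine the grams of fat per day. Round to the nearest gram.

77 g/day

Fat energy = 30% × 2309 = 692.7 kcal.
At 9 kcal/g: 692.7 ÷ 9 = 76.9667 g.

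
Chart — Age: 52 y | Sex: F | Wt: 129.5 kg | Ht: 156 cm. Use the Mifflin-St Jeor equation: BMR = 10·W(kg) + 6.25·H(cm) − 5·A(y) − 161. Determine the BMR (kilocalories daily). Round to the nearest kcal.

Mifflin-St Jeor (female): BMR = 10(129.5) + 6.25(156) − 5(52) − 161 = 1295 + 975 − 260 − 161 = 1849 kcal/day.

1849 kilocalories daily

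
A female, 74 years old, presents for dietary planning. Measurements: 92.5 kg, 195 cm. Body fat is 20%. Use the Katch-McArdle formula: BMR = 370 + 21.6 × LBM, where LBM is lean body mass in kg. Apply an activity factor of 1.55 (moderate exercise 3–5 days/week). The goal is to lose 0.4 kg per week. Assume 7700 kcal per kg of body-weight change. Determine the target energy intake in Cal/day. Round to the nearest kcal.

2611 Cal/day

LBM = 92.5 × (1 − 0.2) = 74 kg. Katch-McArdle: BMR = 370 + 21.6 × 74 = 1968.4 kcal/day.
TEE = 1968.4 × 1.55 = 3051.02 kcal/day.
Required daily deficit = 0.4 × 7700 ÷ 7 = 440 kcal/day.
Target intake = 3051.02 − 440 = 2611.02 kcal/day.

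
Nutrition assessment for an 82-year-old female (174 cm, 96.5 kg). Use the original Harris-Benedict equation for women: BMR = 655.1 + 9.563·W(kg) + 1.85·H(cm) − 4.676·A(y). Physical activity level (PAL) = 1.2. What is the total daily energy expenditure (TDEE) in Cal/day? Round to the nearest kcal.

1820 Cal/day

Harris-Benedict: BMR = 655.1 + 9.563(96.5) + 1.85(174) − 4.676(82) = 1516.3975 kcal/day.
TEE = BMR × activity factor = 1516.3975 × 1.2 = 1819.677 kcal/day.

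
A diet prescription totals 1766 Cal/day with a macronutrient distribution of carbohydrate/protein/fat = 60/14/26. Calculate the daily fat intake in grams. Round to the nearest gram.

51 g/day

Fat energy = 26% × 1766 = 459.16 kcal.
At 9 kcal/g: 459.16 ÷ 9 = 51.0178 g.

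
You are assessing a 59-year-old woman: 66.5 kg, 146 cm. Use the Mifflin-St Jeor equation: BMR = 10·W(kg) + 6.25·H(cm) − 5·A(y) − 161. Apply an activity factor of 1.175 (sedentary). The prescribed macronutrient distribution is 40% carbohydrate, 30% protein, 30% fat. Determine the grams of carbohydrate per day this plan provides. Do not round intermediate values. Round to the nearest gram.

132 g/day

Mifflin-St Jeor (female): BMR = 10(66.5) + 6.25(146) − 5(59) − 161 = 665 + 912.5 − 295 − 161 = 1121.5 kcal/day.
TEE = 1121.5 × 1.175 = 1317.7625 kcal/day.
Carbohydrate energy = 40% × 1317.7625 = 527.105 kcal.
Carbohydrate = 527.105 ÷ 4 kcal/g = 131.7763 g.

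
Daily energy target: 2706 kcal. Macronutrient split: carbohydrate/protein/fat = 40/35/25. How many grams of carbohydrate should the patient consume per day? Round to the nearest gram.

271 g/day

Carbohydrate energy = 40% × 2706 = 1082.4 kcal.
At 4 kcal/g: 1082.4 ÷ 4 = 270.6 g.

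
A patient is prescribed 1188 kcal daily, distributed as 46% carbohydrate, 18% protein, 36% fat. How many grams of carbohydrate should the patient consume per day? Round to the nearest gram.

137 g/day

Carbohydrate energy = 46% × 1188 = 546.48 kcal.
At 4 kcal/g: 546.48 ÷ 4 = 136.62 g.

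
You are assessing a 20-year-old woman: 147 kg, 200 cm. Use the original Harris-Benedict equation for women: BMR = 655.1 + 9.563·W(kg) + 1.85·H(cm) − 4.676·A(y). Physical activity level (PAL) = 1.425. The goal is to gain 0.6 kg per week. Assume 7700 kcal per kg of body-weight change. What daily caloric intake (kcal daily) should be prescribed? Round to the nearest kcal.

Harris-Benedict: BMR = 655.1 + 9.563(147) + 1.85(200) − 4.676(20) = 2337.341 kcal/day.
TEE = 2337.341 × 1.425 = 3330.7109 kcal/day.
Required daily surplus = 0.6 × 7700 ÷ 7 = 660 kcal/day.
Target intake = 3330.7109 + 660 = 3990.7109 kcal/day.

3991 kcal daily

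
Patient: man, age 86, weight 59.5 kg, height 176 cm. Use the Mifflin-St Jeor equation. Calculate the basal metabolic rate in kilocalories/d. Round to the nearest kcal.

Mifflin-St Jeor (male): BMR = 10(59.5) + 6.25(176) − 5(86) + 5 = 595 + 1100 − 430 + 5 = 1270 kcal/day.

1270 kilocalories/d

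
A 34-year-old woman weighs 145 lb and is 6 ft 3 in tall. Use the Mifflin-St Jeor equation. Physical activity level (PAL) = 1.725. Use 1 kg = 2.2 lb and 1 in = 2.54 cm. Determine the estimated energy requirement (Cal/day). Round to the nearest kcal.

2620 Cal/day

Convert to metric: weight = 145 ÷ 2.2 = 65.9091 kg; height = (6×12 + 3) × 2.54 = 75 × 2.54 = 190.5 cm.
Mifflin-St Jeor (female): BMR = 10(65.9091) + 6.25(190.5) − 5(34) − 161 = 659.0909 + 1190.625 − 170 − 161 = 1518.7159 kcal/day.
TEE = BMR × activity factor = 1518.7159 × 1.725 = 2619.7849 kcal/day.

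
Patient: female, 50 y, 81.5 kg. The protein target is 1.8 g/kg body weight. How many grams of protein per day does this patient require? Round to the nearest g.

147 g/day

Protein = 1.8 g/kg × 81.5 kg = 146.7 g/day.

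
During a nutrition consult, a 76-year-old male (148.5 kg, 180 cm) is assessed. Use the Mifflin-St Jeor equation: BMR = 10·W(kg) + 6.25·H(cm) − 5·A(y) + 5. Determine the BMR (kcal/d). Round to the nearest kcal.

Mifflin-St Jeor (male): BMR = 10(148.5) + 6.25(180) − 5(76) + 5 = 1485 + 1125 − 380 + 5 = 2235 kcal/day.

2235 kcal/d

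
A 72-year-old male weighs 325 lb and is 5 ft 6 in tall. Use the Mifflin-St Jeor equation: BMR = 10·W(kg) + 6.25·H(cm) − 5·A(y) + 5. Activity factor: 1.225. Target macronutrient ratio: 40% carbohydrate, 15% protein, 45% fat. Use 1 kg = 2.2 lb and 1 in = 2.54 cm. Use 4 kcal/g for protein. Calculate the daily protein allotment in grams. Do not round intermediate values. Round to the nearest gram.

100 g/day

Convert to metric: weight = 325 ÷ 2.2 = 147.7273 kg; height = (5×12 + 6) × 2.54 = 66 × 2.54 = 167.64 cm.
Mifflin-St Jeor (male): BMR = 10(147.7273) + 6.25(167.64) − 5(72) + 5 = 1477.2727 + 1047.75 − 360 + 5 = 2170.0227 kcal/day.
TEE = 2170.0227 × 1.225 = 2658.2778 kcal/day.
Protein energy = 15% × 2658.2778 = 398.7417 kcal.
Protein = 398.7417 ÷ 4 kcal/g = 99.6854 g.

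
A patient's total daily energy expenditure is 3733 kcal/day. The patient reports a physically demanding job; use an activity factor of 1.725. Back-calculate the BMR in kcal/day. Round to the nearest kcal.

BMR = TEE ÷ activity factor = 3733 ÷ 1.725 = 2164.058 kcal/day.

2164 kcal/day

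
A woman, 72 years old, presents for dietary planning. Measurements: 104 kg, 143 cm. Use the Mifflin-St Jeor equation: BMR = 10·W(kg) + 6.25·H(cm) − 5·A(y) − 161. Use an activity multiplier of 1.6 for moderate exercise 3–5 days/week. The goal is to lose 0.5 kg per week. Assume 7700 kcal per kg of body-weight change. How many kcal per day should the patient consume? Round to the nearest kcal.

1710 kcal per day

Mifflin-St Jeor (female): BMR = 10(104) + 6.25(143) − 5(72) − 161 = 1040 + 893.75 − 360 − 161 = 1412.75 kcal/day.
TEE = 1412.75 × 1.6 = 2260.4 kcal/day.
Required daily deficit = 0.5 × 7700 ÷ 7 = 550 kcal/day.
Target intake = 2260.4 − 550 = 1710.4 kcal/day.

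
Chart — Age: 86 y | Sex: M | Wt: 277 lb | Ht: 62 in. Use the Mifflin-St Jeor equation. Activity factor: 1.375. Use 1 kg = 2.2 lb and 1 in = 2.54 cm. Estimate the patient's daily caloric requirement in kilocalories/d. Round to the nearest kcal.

2500 kilocalories/d

Convert to metric: weight = 277 ÷ 2.2 = 125.9091 kg; height = 62 × 2.54 = 157.48 cm.
Mifflin-St Jeor (male): BMR = 10(125.9091) + 6.25(157.48) − 5(86) + 5 = 1259.0909 + 984.25 − 430 + 5 = 1818.3409 kcal/day.
TEE = BMR × activity factor = 1818.3409 × 1.375 = 2500.2188 kcal/day.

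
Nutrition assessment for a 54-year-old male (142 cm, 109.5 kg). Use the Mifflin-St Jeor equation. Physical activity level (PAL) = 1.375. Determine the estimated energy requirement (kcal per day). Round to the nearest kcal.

2362 kcal per day

Mifflin-St Jeor (male): BMR = 10(109.5) + 6.25(142) − 5(54) + 5 = 1095 + 887.5 − 270 + 5 = 1717.5 kcal/day.
TEE = BMR × activity factor = 1717.5 × 1.375 = 2361.5625 kcal/day.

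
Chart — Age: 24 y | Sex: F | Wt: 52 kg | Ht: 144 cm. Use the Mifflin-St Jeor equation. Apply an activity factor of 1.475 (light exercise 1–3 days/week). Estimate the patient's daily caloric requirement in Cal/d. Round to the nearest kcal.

1680 Cal/d

Mifflin-St Jeor (female): BMR = 10(52) + 6.25(144) − 5(24) − 161 = 520 + 900 − 120 − 161 = 1139 kcal/day.
TEE = BMR × activity factor = 1139 × 1.475 = 1680.025 kcal/day.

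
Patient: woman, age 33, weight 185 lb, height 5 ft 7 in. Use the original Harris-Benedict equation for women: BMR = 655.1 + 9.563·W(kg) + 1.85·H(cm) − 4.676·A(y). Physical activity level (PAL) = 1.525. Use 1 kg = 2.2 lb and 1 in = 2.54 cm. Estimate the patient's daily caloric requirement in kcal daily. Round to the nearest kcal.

Convert to metric: weight = 185 ÷ 2.2 = 84.0909 kg; height = (5×12 + 7) × 2.54 = 67 × 2.54 = 170.18 cm.
Harris-Benedict: BMR = 655.1 + 9.563(84.0909) + 1.85(170.18) − 4.676(33) = 1619.7864 kcal/day.
TEE = BMR × activity factor = 1619.7864 × 1.525 = 2470.1742 kcal/day.

2470 kcal daily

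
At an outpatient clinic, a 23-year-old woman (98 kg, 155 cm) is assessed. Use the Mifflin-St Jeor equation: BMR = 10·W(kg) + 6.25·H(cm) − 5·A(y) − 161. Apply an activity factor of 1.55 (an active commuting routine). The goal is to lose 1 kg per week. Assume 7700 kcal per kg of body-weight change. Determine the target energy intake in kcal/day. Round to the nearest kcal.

Mifflin-St Jeor (female): BMR = 10(98) + 6.25(155) − 5(23) − 161 = 980 + 968.75 − 115 − 161 = 1672.75 kcal/day.
TEE = 1672.75 × 1.55 = 2592.7625 kcal/day.
Required daily deficit = 1 × 7700 ÷ 7 = 1100 kcal/day.
Target intake = 2592.7625 − 1100 = 1492.7625 kcal/day.

1493 kcal/day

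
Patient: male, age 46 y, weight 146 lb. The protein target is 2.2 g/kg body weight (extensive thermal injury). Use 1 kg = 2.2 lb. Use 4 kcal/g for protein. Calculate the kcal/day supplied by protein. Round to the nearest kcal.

584 kcal/day

Weight in kg = 146 ÷ 2.2 = 66.3636 kg.
Protein = 2.2 g/kg × 66.3636 kg = 146 g/day.
Protein energy = 146 g × 4 kcal/g = 584 kcal/day.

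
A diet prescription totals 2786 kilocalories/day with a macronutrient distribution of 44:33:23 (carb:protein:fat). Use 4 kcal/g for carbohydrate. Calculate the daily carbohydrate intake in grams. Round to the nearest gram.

306 g/day

Carbohydrate energy = 44% × 2786 = 1225.84 kcal.
At 4 kcal/g: 1225.84 ÷ 4 = 306.46 g.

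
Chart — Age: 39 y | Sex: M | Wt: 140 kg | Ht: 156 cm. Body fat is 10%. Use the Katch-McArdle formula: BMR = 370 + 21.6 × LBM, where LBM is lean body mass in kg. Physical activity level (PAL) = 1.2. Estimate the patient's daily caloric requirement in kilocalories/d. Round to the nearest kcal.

3710 kilocalories/d

LBM = 140 × (1 − 0.1) = 126 kg. Katch-McArdle: BMR = 370 + 21.6 × 126 = 3091.6 kcal/day.
TEE = BMR × activity factor = 3091.6 × 1.2 = 3709.92 kcal/day.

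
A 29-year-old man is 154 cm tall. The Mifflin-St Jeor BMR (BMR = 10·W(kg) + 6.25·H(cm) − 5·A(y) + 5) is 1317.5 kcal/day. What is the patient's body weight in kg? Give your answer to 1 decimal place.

49.5 kg

1317.5 = 10·W + 6.25(154) − 5(29) + 5
10·W = 1317.5 − 822.5 = 495, so W = 49.5 kg.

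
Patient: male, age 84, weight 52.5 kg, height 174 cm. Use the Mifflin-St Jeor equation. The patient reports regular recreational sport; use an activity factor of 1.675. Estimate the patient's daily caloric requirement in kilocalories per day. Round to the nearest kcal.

2006 kilocalories per day

Mifflin-St Jeor (male): BMR = 10(52.5) + 6.25(174) − 5(84) + 5 = 525 + 1087.5 − 420 + 5 = 1197.5 kcal/day.
TEE = BMR × activity factor = 1197.5 × 1.675 = 2005.8125 kcal/day.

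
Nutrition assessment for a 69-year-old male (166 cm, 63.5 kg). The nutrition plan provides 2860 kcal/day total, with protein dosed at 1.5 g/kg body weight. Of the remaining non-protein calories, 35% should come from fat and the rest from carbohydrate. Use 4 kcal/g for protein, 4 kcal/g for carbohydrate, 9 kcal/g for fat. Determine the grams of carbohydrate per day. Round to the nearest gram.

403 g/day

Protein = 1.5 × 63.5 = 95.25 g → 95.25 × 4 = 381 kcal.
Non-protein calories = 2860 − 381 = 2479 kcal.
Fat: 35% × 2479 = 867.65 kcal; carbohydrate: 1611.35 kcal.
Carbohydrate: 1611.35 kcal ÷ 4 kcal/g = 402.8375 g.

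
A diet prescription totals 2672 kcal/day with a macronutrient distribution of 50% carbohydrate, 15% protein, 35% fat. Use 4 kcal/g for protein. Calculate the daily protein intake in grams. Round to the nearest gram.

100 g/day

Protein energy = 15% × 2672 = 400.8 kcal.
At 4 kcal/g: 400.8 ÷ 4 = 100.2 g.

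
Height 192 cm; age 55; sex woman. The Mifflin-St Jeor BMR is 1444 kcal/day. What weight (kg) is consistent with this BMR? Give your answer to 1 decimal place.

1444 = 10·W + 6.25(192) − 5(55) − 161
10·W = 1444 − 764 = 680, so W = 68 kg.

68.0 kg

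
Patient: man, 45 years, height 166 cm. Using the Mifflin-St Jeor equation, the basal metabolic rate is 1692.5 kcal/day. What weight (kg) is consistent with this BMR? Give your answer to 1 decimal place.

87.5 kg

1692.5 = 10·W + 6.25(166) − 5(45) + 5
10·W = 1692.5 − 817.5 = 875, so W = 87.5 kg.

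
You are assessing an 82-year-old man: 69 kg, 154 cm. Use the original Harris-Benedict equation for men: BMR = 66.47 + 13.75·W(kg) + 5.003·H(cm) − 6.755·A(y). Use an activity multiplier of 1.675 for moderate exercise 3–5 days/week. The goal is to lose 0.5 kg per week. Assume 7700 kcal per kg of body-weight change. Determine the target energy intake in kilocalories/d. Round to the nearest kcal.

Harris-Benedict: BMR = 66.47 + 13.75(69) + 5.003(154) − 6.755(82) = 1231.772 kcal/day.
TEE = 1231.772 × 1.675 = 2063.2181 kcal/day.
Required daily deficit = 0.5 × 7700 ÷ 7 = 550 kcal/day.
Target intake = 2063.2181 − 550 = 1513.2181 kcal/day.

1513 kilocalories/d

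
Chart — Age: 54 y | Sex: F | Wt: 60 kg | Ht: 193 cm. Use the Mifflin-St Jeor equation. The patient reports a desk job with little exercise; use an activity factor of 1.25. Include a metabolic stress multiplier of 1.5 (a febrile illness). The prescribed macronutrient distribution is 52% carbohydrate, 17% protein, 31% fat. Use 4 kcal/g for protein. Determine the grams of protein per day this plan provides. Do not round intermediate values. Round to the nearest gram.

Mifflin-St Jeor (female): BMR = 10(60) + 6.25(193) − 5(54) − 161 = 600 + 1206.25 − 270 − 161 = 1375.25 kcal/day.
TEE = 1375.25 × 1.25 = 1719.0625 kcal/day.
With stress factor 1.5: 1719.0625 × 1.5 = 2578.5938 kcal/day.
Protein energy = 17% × 2578.5938 = 438.3609 kcal.
Protein = 438.3609 ÷ 4 kcal/g = 109.5902 g.

110 g/day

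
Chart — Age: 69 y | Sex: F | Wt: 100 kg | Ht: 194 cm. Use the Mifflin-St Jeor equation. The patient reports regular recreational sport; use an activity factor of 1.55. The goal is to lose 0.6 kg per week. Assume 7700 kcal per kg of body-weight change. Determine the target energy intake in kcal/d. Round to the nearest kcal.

Mifflin-St Jeor (female): BMR = 10(100) + 6.25(194) − 5(69) − 161 = 1000 + 1212.5 − 345 − 161 = 1706.5 kcal/day.
TEE = 1706.5 × 1.55 = 2645.075 kcal/day.
Required daily deficit = 0.6 × 7700 ÷ 7 = 660 kcal/day.
Target intake = 2645.075 − 660 = 1985.075 kcal/day.

1985 kcal/d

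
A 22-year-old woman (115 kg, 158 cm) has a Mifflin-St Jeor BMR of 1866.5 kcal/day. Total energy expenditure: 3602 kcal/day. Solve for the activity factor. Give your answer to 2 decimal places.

1.93

Activity factor = TEE ÷ BMR = 3602 ÷ 1866.5 = 1.93.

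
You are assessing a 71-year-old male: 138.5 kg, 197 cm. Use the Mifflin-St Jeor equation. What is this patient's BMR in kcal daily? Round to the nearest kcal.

2266 kcal daily

Mifflin-St Jeor (male): BMR = 10(138.5) + 6.25(197) − 5(71) + 5 = 1385 + 1231.25 − 355 + 5 = 2266.25 kcal/day.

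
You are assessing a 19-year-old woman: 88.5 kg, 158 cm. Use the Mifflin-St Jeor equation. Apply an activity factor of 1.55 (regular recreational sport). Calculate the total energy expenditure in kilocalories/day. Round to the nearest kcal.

Mifflin-St Jeor (female): BMR = 10(88.5) + 6.25(158) − 5(19) − 161 = 885 + 987.5 − 95 − 161 = 1616.5 kcal/day.
TEE = BMR × activity factor = 1616.5 × 1.55 = 2505.575 kcal/day.

2506 kilocalories/day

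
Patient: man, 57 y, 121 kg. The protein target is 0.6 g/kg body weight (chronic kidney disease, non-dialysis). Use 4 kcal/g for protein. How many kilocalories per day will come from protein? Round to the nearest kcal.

290 kcal/day

Protein = 0.6 g/kg × 121 kg = 72.6 g/day.
Protein energy = 72.6 g × 4 kcal/g = 290.4 kcal/day.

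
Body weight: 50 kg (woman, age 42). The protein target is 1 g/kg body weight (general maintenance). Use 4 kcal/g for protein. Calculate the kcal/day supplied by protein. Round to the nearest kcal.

Protein = 1 g/kg × 50 kg = 50 g/day.
Protein energy = 50 g × 4 kcal/g = 200 kcal/day.

200 kcal/day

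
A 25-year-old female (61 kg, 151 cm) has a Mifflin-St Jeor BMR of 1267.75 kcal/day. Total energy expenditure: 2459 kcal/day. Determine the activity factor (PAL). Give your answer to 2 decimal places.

Activity factor = TEE ÷ BMR = 2459 ÷ 1267.75 = 1.94.

1.94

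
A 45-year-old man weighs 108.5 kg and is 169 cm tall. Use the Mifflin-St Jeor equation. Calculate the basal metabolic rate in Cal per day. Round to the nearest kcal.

Mifflin-St Jeor (male): BMR = 10(108.5) + 6.25(169) − 5(45) + 5 = 1085 + 1056.25 − 225 + 5 = 1921.25 kcal/day.

1921 Cal per day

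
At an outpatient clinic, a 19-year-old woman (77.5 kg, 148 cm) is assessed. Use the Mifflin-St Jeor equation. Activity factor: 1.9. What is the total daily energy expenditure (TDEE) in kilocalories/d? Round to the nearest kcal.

2744 kilocalories/d

Mifflin-St Jeor (female): BMR = 10(77.5) + 6.25(148) − 5(19) − 161 = 775 + 925 − 95 − 161 = 1444 kcal/day.
TEE = BMR × activity factor = 1444 × 1.9 = 2743.6 kcal/day.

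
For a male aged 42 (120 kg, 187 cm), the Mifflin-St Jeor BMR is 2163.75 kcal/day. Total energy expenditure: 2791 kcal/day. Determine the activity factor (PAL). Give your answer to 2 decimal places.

1.29

Activity factor = TEE ÷ BMR = 2791 ÷ 2163.75 = 1.29.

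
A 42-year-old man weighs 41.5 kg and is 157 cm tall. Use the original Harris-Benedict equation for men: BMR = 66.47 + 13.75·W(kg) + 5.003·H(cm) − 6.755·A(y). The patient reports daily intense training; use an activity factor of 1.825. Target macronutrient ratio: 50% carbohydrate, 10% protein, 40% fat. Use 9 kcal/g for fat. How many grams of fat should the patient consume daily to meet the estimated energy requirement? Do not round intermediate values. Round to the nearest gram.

92 g/day

Harris-Benedict: BMR = 66.47 + 13.75(41.5) + 5.003(157) − 6.755(42) = 1138.856 kcal/day.
TEE = 1138.856 × 1.825 = 2078.4122 kcal/day.
Fat energy = 40% × 2078.4122 = 831.3649 kcal.
Fat = 831.3649 ÷ 9 kcal/g = 92.3739 g.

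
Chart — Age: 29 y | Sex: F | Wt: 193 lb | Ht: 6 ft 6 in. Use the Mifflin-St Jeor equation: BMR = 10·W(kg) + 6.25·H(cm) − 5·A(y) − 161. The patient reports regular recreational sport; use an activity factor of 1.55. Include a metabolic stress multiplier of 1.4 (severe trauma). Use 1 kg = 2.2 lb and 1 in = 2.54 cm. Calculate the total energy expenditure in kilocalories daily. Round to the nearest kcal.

3927 kilocalories daily

Convert to metric: weight = 193 ÷ 2.2 = 87.7273 kg; height = (6×12 + 6) × 2.54 = 78 × 2.54 = 198.12 cm.
Mifflin-St Jeor (female): BMR = 10(87.7273) + 6.25(198.12) − 5(29) − 161 = 877.2727 + 1238.25 − 145 − 161 = 1809.5227 kcal/day.
TEE = BMR × activity factor = 1809.5227 × 1.55 = 2804.7602 kcal/day.
Apply stress factor: 2804.7602 × 1.4 = 3926.6643 kcal/day.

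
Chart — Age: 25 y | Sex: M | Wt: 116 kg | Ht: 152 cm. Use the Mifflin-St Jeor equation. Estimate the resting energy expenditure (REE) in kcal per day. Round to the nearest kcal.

1990 kcal per day

Mifflin-St Jeor (male): BMR = 10(116) + 6.25(152) − 5(25) + 5 = 1160 + 950 − 125 + 5 = 1990 kcal/day.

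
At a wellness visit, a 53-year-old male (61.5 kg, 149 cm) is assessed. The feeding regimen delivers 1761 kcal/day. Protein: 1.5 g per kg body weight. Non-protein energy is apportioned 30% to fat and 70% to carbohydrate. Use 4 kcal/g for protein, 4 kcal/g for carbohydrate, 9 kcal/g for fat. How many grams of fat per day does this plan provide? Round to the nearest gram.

46 g/day

Protein = 1.5 × 61.5 = 92.25 g → 92.25 × 4 = 369 kcal.
Non-protein calories = 1761 − 369 = 1392 kcal.
Fat: 30% × 1392 = 417.6 kcal; carbohydrate: 974.4 kcal.
Fat: 417.6 kcal ÷ 9 kcal/g = 46.4 g.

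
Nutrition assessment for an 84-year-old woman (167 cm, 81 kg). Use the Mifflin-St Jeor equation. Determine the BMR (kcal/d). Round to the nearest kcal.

Mifflin-St Jeor (female): BMR = 10(81) + 6.25(167) − 5(84) − 161 = 810 + 1043.75 − 420 − 161 = 1272.75 kcal/day.

1273 kcal/d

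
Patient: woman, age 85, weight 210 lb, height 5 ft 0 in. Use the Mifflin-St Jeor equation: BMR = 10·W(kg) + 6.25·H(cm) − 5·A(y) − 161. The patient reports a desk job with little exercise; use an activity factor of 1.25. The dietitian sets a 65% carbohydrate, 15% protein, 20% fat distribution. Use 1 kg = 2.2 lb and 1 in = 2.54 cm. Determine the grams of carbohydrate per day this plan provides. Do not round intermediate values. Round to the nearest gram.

268 g/day

Convert to metric: weight = 210 ÷ 2.2 = 95.4545 kg; height = (5×12 + 0) × 2.54 = 60 × 2.54 = 152.4 cm.
Mifflin-St Jeor (female): BMR = 10(95.4545) + 6.25(152.4) − 5(85) − 161 = 954.5455 + 952.5 − 425 − 161 = 1321.0455 kcal/day.
TEE = 1321.0455 × 1.25 = 1651.3068 kcal/day.
Carbohydrate energy = 65% × 1651.3068 = 1073.3494 kcal.
Carbohydrate = 1073.3494 ÷ 4 kcal/g = 268.3374 g.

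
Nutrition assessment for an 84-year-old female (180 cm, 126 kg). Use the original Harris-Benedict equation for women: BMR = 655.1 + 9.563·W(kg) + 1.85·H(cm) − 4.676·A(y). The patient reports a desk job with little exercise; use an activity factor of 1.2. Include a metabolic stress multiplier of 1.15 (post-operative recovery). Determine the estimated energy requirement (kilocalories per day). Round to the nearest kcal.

2484 kilocalories per day

Harris-Benedict: BMR = 655.1 + 9.563(126) + 1.85(180) − 4.676(84) = 1800.254 kcal/day.
TEE = BMR × activity factor = 1800.254 × 1.2 = 2160.3048 kcal/day.
Apply stress factor: 2160.3048 × 1.15 = 2484.3505 kcal/day.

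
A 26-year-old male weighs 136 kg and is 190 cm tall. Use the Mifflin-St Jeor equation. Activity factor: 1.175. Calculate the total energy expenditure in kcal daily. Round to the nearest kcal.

Mifflin-St Jeor (male): BMR = 10(136) + 6.25(190) − 5(26) + 5 = 1360 + 1187.5 − 130 + 5 = 2422.5 kcal/day.
TEE = BMR × activity factor = 2422.5 × 1.175 = 2846.4375 kcal/day.

2846 kcal daily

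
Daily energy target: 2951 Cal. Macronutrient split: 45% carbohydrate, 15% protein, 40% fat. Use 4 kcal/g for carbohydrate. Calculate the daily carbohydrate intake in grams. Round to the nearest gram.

Carbohydrate energy = 45% × 2951 = 1327.95 kcal.
At 4 kcal/g: 1327.95 ÷ 4 = 331.9875 g.

332 g/day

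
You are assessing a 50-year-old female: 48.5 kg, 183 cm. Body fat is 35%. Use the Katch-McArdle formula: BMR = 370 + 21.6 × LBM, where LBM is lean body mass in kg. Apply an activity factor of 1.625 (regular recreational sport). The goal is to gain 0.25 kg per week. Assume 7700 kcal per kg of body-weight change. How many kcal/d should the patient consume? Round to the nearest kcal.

1983 kcal/d

LBM = 48.5 × (1 − 0.35) = 31.525 kg. Katch-McArdle: BMR = 370 + 21.6 × 31.525 = 1050.94 kcal/day.
TEE = 1050.94 × 1.625 = 1707.7775 kcal/day.
Required daily surplus = 0.25 × 7700 ÷ 7 = 275 kcal/day.
Target intake = 1707.7775 + 275 = 1982.7775 kcal/day.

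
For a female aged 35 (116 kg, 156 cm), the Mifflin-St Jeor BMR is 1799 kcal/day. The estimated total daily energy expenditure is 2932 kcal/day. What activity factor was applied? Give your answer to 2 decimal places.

1.63

Activity factor = TEE ÷ BMR = 2932 ÷ 1799 = 1.63.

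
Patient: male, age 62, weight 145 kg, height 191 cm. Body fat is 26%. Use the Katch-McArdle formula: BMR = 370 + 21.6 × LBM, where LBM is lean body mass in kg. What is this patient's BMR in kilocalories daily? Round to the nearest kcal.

2688 kilocalories daily

LBM = 145 × (1 − 0.26) = 107.3 kg. Katch-McArdle: BMR = 370 + 21.6 × 107.3 = 2687.68 kcal/day.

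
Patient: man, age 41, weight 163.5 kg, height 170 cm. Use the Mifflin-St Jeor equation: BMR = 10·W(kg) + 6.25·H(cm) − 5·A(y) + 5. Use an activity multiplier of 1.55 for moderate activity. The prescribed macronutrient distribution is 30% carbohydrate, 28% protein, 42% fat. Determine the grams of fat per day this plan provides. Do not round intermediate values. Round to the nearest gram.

181 g/day

Mifflin-St Jeor (male): BMR = 10(163.5) + 6.25(170) − 5(41) + 5 = 1635 + 1062.5 − 205 + 5 = 2497.5 kcal/day.
TEE = 2497.5 × 1.55 = 3871.125 kcal/day.
Fat energy = 42% × 3871.125 = 1625.8725 kcal.
Fat = 1625.8725 ÷ 9 kcal/g = 180.6525 g.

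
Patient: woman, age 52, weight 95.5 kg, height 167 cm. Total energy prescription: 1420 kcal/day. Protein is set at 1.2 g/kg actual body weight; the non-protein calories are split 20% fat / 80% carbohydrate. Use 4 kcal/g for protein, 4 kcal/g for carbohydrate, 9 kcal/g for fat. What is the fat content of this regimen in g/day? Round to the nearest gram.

Protein = 1.2 × 95.5 = 114.6 g → 114.6 × 4 = 458.4 kcal.
Non-protein calories = 1420 − 458.4 = 961.6 kcal.
Fat: 20% × 961.6 = 192.32 kcal; carbohydrate: 769.28 kcal.
Fat: 192.32 kcal ÷ 9 kcal/g = 21.3689 g.

21 g/day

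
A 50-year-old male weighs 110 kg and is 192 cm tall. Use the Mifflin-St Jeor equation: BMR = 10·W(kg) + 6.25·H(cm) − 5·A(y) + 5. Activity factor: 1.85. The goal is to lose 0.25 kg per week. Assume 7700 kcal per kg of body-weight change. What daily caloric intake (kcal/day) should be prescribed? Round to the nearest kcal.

3527 kcal/day

Mifflin-St Jeor (male): BMR = 10(110) + 6.25(192) − 5(50) + 5 = 1100 + 1200 − 250 + 5 = 2055 kcal/day.
TEE = 2055 × 1.85 = 3801.75 kcal/day.
Required daily deficit = 0.25 × 7700 ÷ 7 = 275 kcal/day.
Target intake = 3801.75 − 275 = 3526.75 kcal/day.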